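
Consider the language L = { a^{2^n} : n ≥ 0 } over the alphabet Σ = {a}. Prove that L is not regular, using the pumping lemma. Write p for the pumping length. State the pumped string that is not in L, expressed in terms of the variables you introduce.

Assume L is regular; let p be its pumping constant.
Take w = a^{2^p} ∈ L with |w| = 2^p ≥ p.
The pumping lemma gives a decomposition w = xyz where |xy| ≤ p and |y| > 0.
Then y = a^k for some k with 1 ≤ k ≤ p.
Pump with i = 2: xy^2z = a^{2^p+k}. Since 1 ≤ k ≤ p < 2^p, we have 2^p < 2^p+k < 2^{p+1}, so 2^p+k is not a power of 2. So xy^2z ∉ L.
This is a contradiction; hence L is not regular.

a^{2^p+k}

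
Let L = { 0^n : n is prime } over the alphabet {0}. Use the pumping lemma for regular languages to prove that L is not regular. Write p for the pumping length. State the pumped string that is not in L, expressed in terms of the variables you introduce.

0^{q(1+k)}

Assume L is regular; let p be its pumping constant.
Let q be a prime with q ≥ p+2 (infinitely many primes exist), and take w = 0^q ∈ L with |w| = q ≥ p.
By the pumping lemma, w = xyz with |xy| ≤ p and |y| ≥ 1.
Then y = 0^k for some k with 1 ≤ k ≤ p.
Since 1 ≤ k ≤ p, |xz| = q-k. Pump with i = q+1: |xy^{q+1}z| = (q-k)+(q+1)k = q+qk = q(1+k), which is composite (both factors ≥ 2). So xy^{q+1}z = 0^{q(1+k)} ∉ L.
This is a contradiction; hence L is not regular.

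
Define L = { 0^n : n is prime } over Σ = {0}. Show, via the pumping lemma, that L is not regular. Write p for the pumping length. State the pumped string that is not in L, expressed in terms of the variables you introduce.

0^{q(1+k)}

Assume L is regular. Let p be the pumping length given by the pumping lemma.
Let q be a prime with q ≥ p+2 (infinitely many primes exist), and take w = 0^q ∈ L with |w| = q ≥ p.
Write w = xyz as guaranteed by the lemma, with |xy| ≤ p and y is nonempty.
Then y = 0^k for some k with 1 ≤ k ≤ p.
Since 1 ≤ k ≤ p, |xz| = q-k. Pump with i = q+1: |xy^{q+1}z| = (q-k)+(q+1)k = q+qk = q(1+k), which is composite (both factors ≥ 2). So xy^{q+1}z = 0^{q(1+k)} ∉ L.
Contradiction. Therefore L is not regular.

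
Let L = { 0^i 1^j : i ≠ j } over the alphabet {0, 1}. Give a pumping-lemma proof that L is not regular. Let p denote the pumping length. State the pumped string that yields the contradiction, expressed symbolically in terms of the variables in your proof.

Suppose for contradiction that L is regular, and let p be the pumping length.
Choose w = 0^p 1^{p+p!}. Since p ≠ p+p!, w ∈ L; and |w| ≥ p.
By the pumping lemma, w = xyz with |xy| ≤ p and |y| > 0.
The first p characters of w are 0's, so xy (and hence y) consists only of 0's. Write y = 0^k, 1 ≤ k ≤ p.
Since 1 ≤ k ≤ p, k divides p!; set t = 1 + p!/k. Then xy^t z has p + (p!/k)·k = p + p! copies of 0. Now the 0-count equals the 1-count, so i ≠ j fails. So xy^t z = 0^{p+p!} 1^{p+p!} ∉ L.
Contradiction. Therefore L is not regular.

0^{p+p!} 1^{p+p!}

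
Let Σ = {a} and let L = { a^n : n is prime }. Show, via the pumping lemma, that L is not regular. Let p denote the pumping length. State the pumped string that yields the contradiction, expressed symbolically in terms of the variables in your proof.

a^{q(1+k)}

Assume L is regular. Let p be the pumping length given by the pumping lemma.
Let q be a prime with q ≥ p+2 (infinitely many primes exist), and take w = a^q ∈ L with |w| = q ≥ p.
The pumping lemma gives a decomposition w = xyz where |xy| ≤ p and y is nonempty.
Then y = a^k for some k with 1 ≤ k ≤ p.
Since 1 ≤ k ≤ p, |xz| = q-k. Pump with i = q+1: |xy^{q+1}z| = (q-k)+(q+1)k = q+qk = q(1+k), which is composite (both factors ≥ 2). So xy^{q+1}z = a^{q(1+k)} ∉ L.
Contradiction. Therefore L is not regular.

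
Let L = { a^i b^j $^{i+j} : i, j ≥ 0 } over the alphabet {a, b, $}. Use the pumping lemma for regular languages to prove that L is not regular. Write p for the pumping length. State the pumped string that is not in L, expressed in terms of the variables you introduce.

Assume L is regular; let p be its pumping constant.
Take w = a^p b^p $^{2p} ∈ L (with i=j=p, i+j=2p), |w| = 4p ≥ p.
The pumping lemma gives a decomposition w = xyz where |xy| ≤ p and |y| > 0.
Since the first p symbols of w are all a's and |xy| ≤ p, y lies entirely in the leading a-block: y = a^k for some k with 1 ≤ k ≤ p.
Consider xy^2z = a^{p+k} b^p $^{2p}. Now the a- and b-counts sum to 2p+k, but the $-count is 2p ≠ 2p+k. So xy^2z ∉ L.
This is a contradiction; hence L is not regular.

a^{p+k} b^p $^{2p}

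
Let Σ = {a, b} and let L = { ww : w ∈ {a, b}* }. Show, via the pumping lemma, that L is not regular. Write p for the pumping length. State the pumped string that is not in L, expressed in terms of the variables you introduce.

Assume L is regular. Let p be the pumping length given by the pumping lemma.
Take w = a^p b^p a^p b^p = uu where u = a^pb^p; then w ∈ L and |w| = 4p ≥ p.
Write w = xyz as guaranteed by the lemma, with |xy| ≤ p and |y| ≥ 1.
Because |xy| ≤ p and w begins with p copies of a, we have y = a^k with 1 ≤ k ≤ p.
Pump with i = 2: xy^2z = a^{p+k} b^p a^p b^p, of length 4p+k. Suppose this equals vv. The string starts with a and ends with b, so v does too; thus the boundary between the two copies of v is a b→a transition. There is exactly one such transition, at position 2p+k, so |v| = 2p+k and |vv| = 4p+2k ≠ 4p+k since k ≥ 1. So xy^2z ∉ L.
Contradiction. Therefore L is not regular.

a^{p+k} b^p a^p b^p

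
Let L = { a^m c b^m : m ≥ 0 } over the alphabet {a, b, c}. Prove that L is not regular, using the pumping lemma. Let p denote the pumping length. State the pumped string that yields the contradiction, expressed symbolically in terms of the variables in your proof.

Assume L is regular; let p be its pumping constant.
Take w = a^p c b^p ∈ L with |w| = 2p+1 ≥ p.
By the pumping lemma, w = xyz with |xy| ≤ p and y is nonempty.
Because |xy| ≤ p and w begins with p copies of a, we have y = a^k with 1 ≤ k ≤ p.
Pump with i = 2: xy^2z = a^{p+k} c b^p, which would require p+k = p. But k ≥ 1, so xy^2z ∉ L.
This contradicts the pumping lemma, so L is not regular.

a^{p+k} c b^p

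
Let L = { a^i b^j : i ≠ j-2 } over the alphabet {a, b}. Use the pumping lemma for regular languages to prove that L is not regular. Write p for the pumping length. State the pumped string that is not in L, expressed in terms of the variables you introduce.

a^{p+p!} b^{p+p!+2}

Assume L is regular. Let p be the pumping length given by the pumping lemma.
Choose w = a^p b^{p+p!+2}. Since p ≠ (p+p!+2)-2 = p+p!, w ∈ L; and |w| ≥ p.
By the pumping lemma, w = xyz with |xy| ≤ p and |y| ≥ 1.
The first p characters of w are a's, so xy (and hence y) consists only of a's. Write y = a^k, 1 ≤ k ≤ p.
Since 1 ≤ k ≤ p, k divides p!; set t = 1 + p!/k. Then xy^t z has p + (p!/k)·k = p + p! copies of a. Now the a-count is p+p! and (b-count)-2 = (p+p!+2)-2 = p+p!, so i ≠ j-2 fails. So xy^t z = a^{p+p!} b^{p+p!+2} ∉ L.
This contradicts the pumping lemma, so L is not regular.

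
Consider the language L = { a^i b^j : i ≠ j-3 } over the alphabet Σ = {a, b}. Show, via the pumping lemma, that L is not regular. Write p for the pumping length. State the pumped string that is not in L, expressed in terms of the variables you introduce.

Toward a contradiction, assume L is regular with pumping length p.
Choose w = a^p b^{p+p!+3}. Since p ≠ (p+p!+3)-3 = p+p!, w ∈ L; and |w| ≥ p.
Write w = xyz as guaranteed by the lemma, with |xy| ≤ p and |y| > 0.
The first p characters of w are a's, so xy (and hence y) consists only of a's. Write y = a^k, 1 ≤ k ≤ p.
Since 1 ≤ k ≤ p, k divides p!; set t = 1 + p!/k. Then xy^t z has p + (p!/k)·k = p + p! copies of a. Now the a-count is p+p! and (b-count)-3 = (p+p!+3)-3 = p+p!, so i ≠ j-3 fails. So xy^t z = a^{p+p!} b^{p+p!+3} ∉ L.
This contradicts the pumping lemma, so L is not regular.

a^{p+p!} b^{p+p!+3}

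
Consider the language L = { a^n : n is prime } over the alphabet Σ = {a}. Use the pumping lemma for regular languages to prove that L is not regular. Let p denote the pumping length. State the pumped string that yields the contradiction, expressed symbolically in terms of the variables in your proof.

a^{q(1+k)}

Suppose for contradiction that L is regular, and let p be the pumping length.
Let q be a prime with q ≥ p+2 (infinitely many primes exist), and take w = a^q ∈ L with |w| = q ≥ p.
The pumping lemma gives a decomposition w = xyz where |xy| ≤ p and y is nonempty.
Then y = a^k for some k with 1 ≤ k ≤ p.
Since 1 ≤ k ≤ p, |xz| = q-k. Pump with i = q+1: |xy^{q+1}z| = (q-k)+(q+1)k = q+qk = q(1+k), which is composite (both factors ≥ 2). So xy^{q+1}z = a^{q(1+k)} ∉ L.
This is a contradiction; hence L is not regular.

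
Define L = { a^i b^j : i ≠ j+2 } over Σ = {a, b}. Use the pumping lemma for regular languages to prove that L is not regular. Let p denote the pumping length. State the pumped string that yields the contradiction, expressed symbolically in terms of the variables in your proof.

Suppose for contradiction that L is regular, and let p be the pumping length.
Choose w = a^p b^{p+p!-2}. Since p ≠ (p+p!-2)+2 = p+p!, w ∈ L; and |w| ≥ p.
By the pumping lemma, w = xyz with |xy| ≤ p and |y| > 0.
Because |xy| ≤ p and w begins with p copies of a, we have y = a^k with 1 ≤ k ≤ p.
Since 1 ≤ k ≤ p, k divides p!; set t = 1 + p!/k. Then xy^t z has p + (p!/k)·k = p + p! copies of a. Now the a-count is p+p! and (b-count)+2 = (p+p!-2)+2 = p+p!, so i ≠ j+2 fails. So xy^t z = a^{p+p!} b^{p+p!-2} ∉ L.
Contradiction. Therefore L is not regular.

a^{p+p!} b^{p+p!-2}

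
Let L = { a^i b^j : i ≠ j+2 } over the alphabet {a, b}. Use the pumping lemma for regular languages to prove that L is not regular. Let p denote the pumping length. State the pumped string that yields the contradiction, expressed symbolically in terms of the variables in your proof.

Assume L is regular; let p be its pumping constant.
Choose w = a^p b^{p+p!-2}. Since p ≠ (p+p!-2)+2 = p+p!, w ∈ L; and |w| ≥ p.
By the pumping lemma, w = xyz with |xy| ≤ p and |y| ≥ 1.
Because |xy| ≤ p and w begins with p copies of a, we have y = a^k with 1 ≤ k ≤ p.
Since 1 ≤ k ≤ p, k divides p!; set t = 1 + p!/k. Then xy^t z has p + (p!/k)·k = p + p! copies of a. Now the a-count is p+p! and (b-count)+2 = (p+p!-2)+2 = p+p!, so i ≠ j+2 fails. So xy^t z = a^{p+p!} b^{p+p!-2} ∉ L.
This is a contradiction; hence L is not regular.

a^{p+p!} b^{p+p!-2}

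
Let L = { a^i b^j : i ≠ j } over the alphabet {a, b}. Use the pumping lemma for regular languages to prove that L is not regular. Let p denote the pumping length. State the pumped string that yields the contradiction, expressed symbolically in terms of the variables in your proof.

a^{p+p!} b^{p+p!}

Assume L is regular; let p be its pumping constant.
Choose w = a^p b^{p+p!}. Since p ≠ p+p!, w ∈ L; and |w| ≥ p.
Write w = xyz as guaranteed by the lemma, with |xy| ≤ p and |y| > 0.
Since the first p symbols of w are all a's and |xy| ≤ p, y lies entirely in the leading a-block: y = a^k for some k with 1 ≤ k ≤ p.
Since 1 ≤ k ≤ p, k divides p!; set t = 1 + p!/k. Then xy^t z has p + (p!/k)·k = p + p! copies of a. Now the a-count equals the b-count, so i ≠ j fails. So xy^t z = a^{p+p!} b^{p+p!} ∉ L.
This is a contradiction; hence L is not regular.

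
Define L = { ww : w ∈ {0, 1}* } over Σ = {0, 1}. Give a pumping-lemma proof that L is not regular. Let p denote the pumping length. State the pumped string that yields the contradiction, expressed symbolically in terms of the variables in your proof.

0^{p+k} 1^p 0^p 1^p

Assume L is regular. Let p be the pumping length given by the pumping lemma.
Take w = 0^p 1^p 0^p 1^p = uu where u = 0^p1^p; then w ∈ L and |w| = 4p ≥ p.
Write w = xyz as guaranteed by the lemma, with |xy| ≤ p and |y| ≥ 1.
The first p characters of w are 0's, so xy (and hence y) consists only of 0's. Write y = 0^k, 1 ≤ k ≤ p.
Pump with i = 2: xy^2z = 0^{p+k} 1^p 0^p 1^p, of length 4p+k. Suppose this equals vv. The string starts with 0 and ends with 1, so v does too; thus the boundary between the two copies of v is a 1→0 transition. There is exactly one such transition, at position 2p+k, so |v| = 2p+k and |vv| = 4p+2k ≠ 4p+k since k ≥ 1. So xy^2z ∉ L.
This is a contradiction; hence L is not regular.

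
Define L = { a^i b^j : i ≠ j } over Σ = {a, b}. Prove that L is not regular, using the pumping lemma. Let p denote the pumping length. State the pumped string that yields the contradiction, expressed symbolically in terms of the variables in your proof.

Toward a contradiction, assume L is regular with pumping length p.
Choose w = a^p b^{p+p!}. Since p ≠ p+p!, w ∈ L; and |w| ≥ p.
The pumping lemma gives a decomposition w = xyz where |xy| ≤ p and y is nonempty.
Since the first p symbols of w are all a's and |xy| ≤ p, y lies entirely in the leading a-block: y = a^k for some k with 1 ≤ k ≤ p.
Since 1 ≤ k ≤ p, k divides p!; set t = 1 + p!/k. Then xy^t z has p + (p!/k)·k = p + p! copies of a. Now the a-count equals the b-count, so i ≠ j fails. So xy^t z = a^{p+p!} b^{p+p!} ∉ L.
This is a contradiction; hence L is not regular.

a^{p+p!} b^{p+p!}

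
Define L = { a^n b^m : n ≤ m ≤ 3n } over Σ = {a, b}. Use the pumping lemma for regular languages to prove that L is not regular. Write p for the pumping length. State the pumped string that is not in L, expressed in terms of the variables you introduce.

a^{p+k} b^p

Suppose for contradiction that L is regular, and let p be the pumping length.
Take w = a^p b^p ∈ L (since p ≤ p ≤ 3p), with |w| = 2p ≥ p.
By the pumping lemma, w = xyz with |xy| ≤ p and y is nonempty.
Since the first p symbols of w are all a's and |xy| ≤ p, y lies entirely in the leading a-block: y = a^k for some k with 1 ≤ k ≤ p.
Pump with i = 2: xy^2z = a^{p+k} b^p. Now n = p+k > p = m, so the condition n ≤ m fails. Thus xy^2z ∉ L.
Contradiction. Therefore L is not regular.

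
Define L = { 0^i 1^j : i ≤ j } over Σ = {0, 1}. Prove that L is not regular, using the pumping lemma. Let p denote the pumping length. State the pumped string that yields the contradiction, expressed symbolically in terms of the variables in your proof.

0^{p+k} 1^p

Assume L is regular. Let p be the pumping length given by the pumping lemma.
Choose w = 0^p 1^p ∈ L, with |w| = 2p ≥ p.
By the pumping lemma, w = xyz with |xy| ≤ p and y is nonempty.
The first p characters of w are 0's, so xy (and hence y) consists only of 0's. Write y = 0^k, 1 ≤ k ≤ p.
Consider xy^2z = 0^{p+k} 1^p. Since k ≥ 1, the 0-count p+k exceeds the 1-count p, so i ≤ j fails; thus xy^2z ∉ L.
This is a contradiction; hence L is not regular.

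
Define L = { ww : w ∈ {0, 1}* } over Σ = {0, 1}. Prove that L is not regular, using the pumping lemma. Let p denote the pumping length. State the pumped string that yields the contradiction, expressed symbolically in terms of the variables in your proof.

Assume L is regular; let p be its pumping constant.
Take w = 0^p 1^p 0^p 1^p = uu where u = 0^p1^p; then w ∈ L and |w| = 4p ≥ p.
By the pumping lemma, w = xyz with |xy| ≤ p and |y| ≥ 1.
Because |xy| ≤ p and w begins with p copies of 0, we have y = 0^k with 1 ≤ k ≤ p.
Pump with i = 2: xy^2z = 0^{p+k} 1^p 0^p 1^p, of length 4p+k. Suppose this equals vv. The string starts with 0 and ends with 1, so v does too; thus the boundary between the two copies of v is a 1→0 transition. There is exactly one such transition, at position 2p+k, so |v| = 2p+k and |vv| = 4p+2k ≠ 4p+k since k ≥ 1. So xy^2z ∉ L.
This contradicts the pumping lemma, so L is not regular.

0^{p+k} 1^p 0^p 1^p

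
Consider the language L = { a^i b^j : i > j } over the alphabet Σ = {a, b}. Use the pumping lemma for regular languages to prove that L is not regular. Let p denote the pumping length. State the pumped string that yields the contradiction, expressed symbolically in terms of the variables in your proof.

a^{p+1-k} b^p

Suppose for contradiction that L is regular, and let p be the pumping length.
Choose w = a^{p+1} b^p ∈ L, with |w| = 2p+1 ≥ p.
Write w = xyz as guaranteed by the lemma, with |xy| ≤ p and y is nonempty.
Since the first p symbols of w are all a's and |xy| ≤ p, y lies entirely in the leading a-block: y = a^k for some k with 1 ≤ k ≤ p.
Consider xy^0z = xz = a^{p+1-k} b^p. Since k ≥ 1, the a-count p+1-k is at most p, so i > j fails; thus xz ∉ L.
This is a contradiction; hence L is not regular.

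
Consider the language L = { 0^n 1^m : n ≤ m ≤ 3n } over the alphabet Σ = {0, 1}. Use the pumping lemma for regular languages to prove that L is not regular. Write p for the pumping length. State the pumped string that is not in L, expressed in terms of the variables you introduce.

Suppose for contradiction that L is regular, and let p be the pumping length.
Take w = 0^p 1^p ∈ L (since p ≤ p ≤ 3p), with |w| = 2p ≥ p.
By the pumping lemma, w = xyz with |xy| ≤ p and |y| ≥ 1.
Since the first p symbols of w are all 0's and |xy| ≤ p, y lies entirely in the leading 0-block: y = 0^k for some k with 1 ≤ k ≤ p.
Pump with i = 2: xy^2z = 0^{p+k} 1^p. Now n = p+k > p = m, so the condition n ≤ m fails. Thus xy^2z ∉ L.
This is a contradiction; hence L is not regular.

0^{p+k} 1^p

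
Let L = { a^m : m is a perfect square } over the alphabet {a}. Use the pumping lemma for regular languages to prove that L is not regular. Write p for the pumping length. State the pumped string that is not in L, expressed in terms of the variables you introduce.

a^{p²+k}

Toward a contradiction, assume L is regular with pumping length p.
Take w = a^{p²} ∈ L with |w| = p² ≥ p.
The pumping lemma gives a decomposition w = xyz where |xy| ≤ p and |y| > 0.
Then y = a^k for some k with 1 ≤ k ≤ p.
Pump with i = 2: xy^2z = a^{p²+k}. Since 1 ≤ k ≤ p, p² < p²+k ≤ p²+p < (p+1)², so p²+k lies strictly between consecutive squares and is not a perfect square. So xy^2z ∉ L.
This is a contradiction; hence L is not regular.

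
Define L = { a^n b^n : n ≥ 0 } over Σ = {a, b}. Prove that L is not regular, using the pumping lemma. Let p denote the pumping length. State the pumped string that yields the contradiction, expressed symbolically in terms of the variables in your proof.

Toward a contradiction, assume L is regular with pumping length p.
Choose w = a^p b^p, which is in L with |w| = 2p ≥ p.
The pumping lemma gives a decomposition w = xyz where |xy| ≤ p and y is nonempty.
Since the first p symbols of w are all a's and |xy| ≤ p, y lies entirely in the leading a-block: y = a^k for some k with 1 ≤ k ≤ p.
Pump with i = 2: xy^2z = a^{p+k} b^p. For this to lie in L we would need p = p+k, which forces k = 0. But k ≥ 1, so xy^2z ∉ L.
Contradiction. Therefore L is not regular.

a^{p+k} b^p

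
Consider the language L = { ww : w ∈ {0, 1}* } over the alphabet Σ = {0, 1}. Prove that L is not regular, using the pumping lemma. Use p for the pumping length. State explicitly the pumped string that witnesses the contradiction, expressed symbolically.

Suppose for contradiction that L is regular, and let p be the pumping length.
Take w = 0^p 1^p 0^p 1^p = uu where u = 0^p1^p; then w ∈ L and |w| = 4p ≥ p.
Write w = xyz as guaranteed by the lemma, with |xy| ≤ p and |y| ≥ 1.
Because |xy| ≤ p and w begins with p copies of 0, we have y = 0^k with 1 ≤ k ≤ p.
Pump with i = 2: xy^2z = 0^{p+k} 1^p 0^p 1^p, of length 4p+k. Suppose this equals vv. The string starts with 0 and ends with 1, so v does too; thus the boundary between the two copies of v is a 1→0 transition. There is exactly one such transition, at position 2p+k, so |v| = 2p+k and |vv| = 4p+2k ≠ 4p+k since k ≥ 1. So xy^2z ∉ L.
Contradiction. Therefore L is not regular.

0^{p+k} 1^p 0^p 1^p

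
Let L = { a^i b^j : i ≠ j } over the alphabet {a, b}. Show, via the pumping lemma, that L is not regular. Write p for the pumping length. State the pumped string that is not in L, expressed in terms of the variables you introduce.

a^{p+p!} b^{p+p!}

Toward a contradiction, assume L is regular with pumping length p.
Choose w = a^p b^{p+p!}. Since p ≠ p+p!, w ∈ L; and |w| ≥ p.
The pumping lemma gives a decomposition w = xyz where |xy| ≤ p and y is nonempty.
The first p characters of w are a's, so xy (and hence y) consists only of a's. Write y = a^k, 1 ≤ k ≤ p.
Since 1 ≤ k ≤ p, k divides p!; set t = 1 + p!/k. Then xy^t z has p + (p!/k)·k = p + p! copies of a. Now the a-count equals the b-count, so i ≠ j fails. So xy^t z = a^{p+p!} b^{p+p!} ∉ L.
Contradiction. Therefore L is not regular.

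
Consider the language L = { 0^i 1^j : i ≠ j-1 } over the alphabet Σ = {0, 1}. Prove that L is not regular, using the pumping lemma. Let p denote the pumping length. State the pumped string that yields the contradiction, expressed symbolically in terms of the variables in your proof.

0^{p+p!} 1^{p+p!+1}

Toward a contradiction, assume L is regular with pumping length p.
Choose w = 0^p 1^{p+p!+1}. Since p ≠ (p+p!+1)-1 = p+p!, w ∈ L; and |w| ≥ p.
The pumping lemma gives a decomposition w = xyz where |xy| ≤ p and |y| ≥ 1.
Because |xy| ≤ p and w begins with p copies of 0, we have y = 0^k with 1 ≤ k ≤ p.
Since 1 ≤ k ≤ p, k divides p!; set t = 1 + p!/k. Then xy^t z has p + (p!/k)·k = p + p! copies of 0. Now the 0-count is p+p! and (1-count)-1 = (p+p!+1)-1 = p+p!, so i ≠ j-1 fails. So xy^t z = 0^{p+p!} 1^{p+p!+1} ∉ L.
This is a contradiction; hence L is not regular.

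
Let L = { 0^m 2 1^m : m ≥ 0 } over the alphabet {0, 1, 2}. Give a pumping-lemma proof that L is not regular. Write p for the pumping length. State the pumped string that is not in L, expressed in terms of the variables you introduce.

Assume L is regular. Let p be the pumping length given by the pumping lemma.
Take w = 0^p 2 1^p ∈ L with |w| = 2p+1 ≥ p.
The pumping lemma gives a decomposition w = xyz where |xy| ≤ p and |y| > 0.
Since the first p symbols of w are all 0's and |xy| ≤ p, y lies entirely in the leading 0-block: y = 0^k for some k with 1 ≤ k ≤ p.
Pump with i = 2: xy^2z = 0^{p+k} 2 1^p, which would require p+k = p. But k ≥ 1, so xy^2z ∉ L.
Contradiction. Therefore L is not regular.

0^{p+k} 2 1^p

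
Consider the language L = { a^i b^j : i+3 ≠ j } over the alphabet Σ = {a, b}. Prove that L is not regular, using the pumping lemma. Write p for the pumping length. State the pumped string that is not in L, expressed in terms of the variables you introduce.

a^{p+p!} b^{p+p!+3}

Assume L is regular. Let p be the pumping length given by the pumping lemma.
Choose w = a^p b^{p+p!+3}. Since p ≠ (p+p!+3)-3 = p+p!, w ∈ L; and |w| ≥ p.
By the pumping lemma, w = xyz with |xy| ≤ p and |y| > 0.
The first p characters of w are a's, so xy (and hence y) consists only of a's. Write y = a^k, 1 ≤ k ≤ p.
Since 1 ≤ k ≤ p, k divides p!; set t = 1 + p!/k. Then xy^t z has p + (p!/k)·k = p + p! copies of a. Now the a-count is p+p! and (b-count)-3 = (p+p!+3)-3 = p+p!, so i+3 ≠ j fails. So xy^t z = a^{p+p!} b^{p+p!+3} ∉ L.
This contradicts the pumping lemma, so L is not regular.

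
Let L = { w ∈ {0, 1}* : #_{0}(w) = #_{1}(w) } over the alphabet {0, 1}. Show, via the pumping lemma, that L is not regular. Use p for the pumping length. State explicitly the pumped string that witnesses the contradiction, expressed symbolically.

Assume L is regular. Let p be the pumping length given by the pumping lemma.
Choose w = 0^p 1^p ∈ L with |w| = 2p ≥ p.
The pumping lemma gives a decomposition w = xyz where |xy| ≤ p and |y| > 0.
Because |xy| ≤ p and w begins with p copies of 0, we have y = 0^k with 1 ≤ k ≤ p.
Pump with i = 2: xy^2z = 0^{p+k} 1^p has p+k occurrences of 0 but only p of 1. Since k ≥ 1 the counts differ, so xy^2z ∉ L.
Contradiction. Therefore L is not regular.

0^{p+k} 1^p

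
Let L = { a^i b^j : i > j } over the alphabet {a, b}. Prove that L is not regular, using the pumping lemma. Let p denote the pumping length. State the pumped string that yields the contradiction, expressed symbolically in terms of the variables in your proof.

Toward a contradiction, assume L is regular with pumping length p.
Choose w = a^{p+1} b^p ∈ L, with |w| = 2p+1 ≥ p.
The pumping lemma gives a decomposition w = xyz where |xy| ≤ p and |y| > 0.
The first p characters of w are a's, so xy (and hence y) consists only of a's. Write y = a^k, 1 ≤ k ≤ p.
Consider xy^0z = xz = a^{p+1-k} b^p. Since k ≥ 1, the a-count p+1-k is at most p, so i > j fails; thus xz ∉ L.
Contradiction. Therefore L is not regular.

a^{p+1-k} b^p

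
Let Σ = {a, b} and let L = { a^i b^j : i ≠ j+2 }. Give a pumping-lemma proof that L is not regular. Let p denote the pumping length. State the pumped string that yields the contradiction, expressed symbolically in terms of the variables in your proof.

Suppose for contradiction that L is regular, and let p be the pumping length.
Choose w = a^p b^{p+p!-2}. Since p ≠ (p+p!-2)+2 = p+p!, w ∈ L; and |w| ≥ p.
By the pumping lemma, w = xyz with |xy| ≤ p and |y| ≥ 1.
The first p characters of w are a's, so xy (and hence y) consists only of a's. Write y = a^k, 1 ≤ k ≤ p.
Since 1 ≤ k ≤ p, k divides p!; set t = 1 + p!/k. Then xy^t z has p + (p!/k)·k = p + p! copies of a. Now the a-count is p+p! and (b-count)+2 = (p+p!-2)+2 = p+p!, so i ≠ j+2 fails. So xy^t z = a^{p+p!} b^{p+p!-2} ∉ L.
Contradiction. Therefore L is not regular.

a^{p+p!} b^{p+p!-2}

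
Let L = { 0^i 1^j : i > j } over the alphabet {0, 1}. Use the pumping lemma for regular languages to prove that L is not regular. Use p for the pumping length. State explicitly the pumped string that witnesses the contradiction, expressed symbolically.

Assume L is regular; let p be its pumping constant.
Choose w = 0^{p+1} 1^p ∈ L, with |w| = 2p+1 ≥ p.
The pumping lemma gives a decomposition w = xyz where |xy| ≤ p and |y| ≥ 1.
Since the first p symbols of w are all 0's and |xy| ≤ p, y lies entirely in the leading 0-block: y = 0^k for some k with 1 ≤ k ≤ p.
Consider xy^0z = xz = 0^{p+1-k} 1^p. Since k ≥ 1, the 0-count p+1-k is at most p, so i > j fails; thus xz ∉ L.
This is a contradiction; hence L is not regular.

0^{p+1-k} 1^p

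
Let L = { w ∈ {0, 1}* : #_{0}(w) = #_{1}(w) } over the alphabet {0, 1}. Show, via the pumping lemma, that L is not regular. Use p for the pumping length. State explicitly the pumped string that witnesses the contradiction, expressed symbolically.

Assume L is regular. Let p be the pumping length given by the pumping lemma.
Choose w = 0^p 1^p ∈ L with |w| = 2p ≥ p.
The pumping lemma gives a decomposition w = xyz where |xy| ≤ p and |y| ≥ 1.
Since the first p symbols of w are all 0's and |xy| ≤ p, y lies entirely in the leading 0-block: y = 0^k for some k with 1 ≤ k ≤ p.
Pump with i = 2: xy^2z = 0^{p+k} 1^p has p+k occurrences of 0 but only p of 1. Since k ≥ 1 the counts differ, so xy^2z ∉ L.
Contradiction. Therefore L is not regular.

0^{p+k} 1^p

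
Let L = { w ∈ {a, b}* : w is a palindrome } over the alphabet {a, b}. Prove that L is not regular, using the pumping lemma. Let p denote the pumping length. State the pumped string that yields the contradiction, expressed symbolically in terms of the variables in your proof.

Assume L is regular. Let p be the pumping length given by the pumping lemma.
Take w = a^p b a^p, a palindrome of length 2p+1 ≥ p.
By the pumping lemma, w = xyz with |xy| ≤ p and |y| ≥ 1.
The first p characters of w are a's, so xy (and hence y) consists only of a's. Write y = a^k, 1 ≤ k ≤ p.
Pump with i = 2: xy^2z = a^{p+k} b a^p. Its reverse is a^p b a^{p+k}, which differs from xy^2z since k ≥ 1. So xy^2z is not a palindrome and xy^2z ∉ L.
Contradiction. Therefore L is not regular.

a^{p+k} b a^p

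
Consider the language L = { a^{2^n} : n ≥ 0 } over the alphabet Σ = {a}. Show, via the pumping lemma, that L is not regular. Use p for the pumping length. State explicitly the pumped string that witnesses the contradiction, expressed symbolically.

a^{2^p+k}

Suppose for contradiction that L is regular, and let p be the pumping length.
Take w = a^{2^p} ∈ L with |w| = 2^p ≥ p.
Write w = xyz as guaranteed by the lemma, with |xy| ≤ p and |y| ≥ 1.
Then y = a^k for some k with 1 ≤ k ≤ p.
Pump with i = 2: xy^2z = a^{2^p+k}. Since 1 ≤ k ≤ p < 2^p, we have 2^p < 2^p+k < 2^{p+1}, so 2^p+k is not a power of 2. So xy^2z ∉ L.
This contradicts the pumping lemma, so L is not regular.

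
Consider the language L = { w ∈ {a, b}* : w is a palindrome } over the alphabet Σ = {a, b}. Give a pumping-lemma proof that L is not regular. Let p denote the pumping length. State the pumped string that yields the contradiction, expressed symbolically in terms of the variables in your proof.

Suppose for contradiction that L is regular, and let p be the pumping length.
Take w = a^p b a^p, a palindrome of length 2p+1 ≥ p.
By the pumping lemma, w = xyz with |xy| ≤ p and y is nonempty.
Since the first p symbols of w are all a's and |xy| ≤ p, y lies entirely in the leading a-block: y = a^k for some k with 1 ≤ k ≤ p.
Pump with i = 2: xy^2z = a^{p+k} b a^p. Its reverse is a^p b a^{p+k}, which differs from xy^2z since k ≥ 1. So xy^2z is not a palindrome and xy^2z ∉ L.
This contradicts the pumping lemma, so L is not regular.

a^{p+k} b a^p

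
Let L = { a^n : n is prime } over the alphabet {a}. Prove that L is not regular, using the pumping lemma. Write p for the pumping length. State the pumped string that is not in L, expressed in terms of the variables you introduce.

Toward a contradiction, assume L is regular with pumping length p.
Let q be a prime with q ≥ p+2 (infinitely many primes exist), and take w = a^q ∈ L with |w| = q ≥ p.
Write w = xyz as guaranteed by the lemma, with |xy| ≤ p and y is nonempty.
Then y = a^k for some k with 1 ≤ k ≤ p.
Since 1 ≤ k ≤ p, |xz| = q-k. Pump with i = q+1: |xy^{q+1}z| = (q-k)+(q+1)k = q+qk = q(1+k), which is composite (both factors ≥ 2). So xy^{q+1}z = a^{q(1+k)} ∉ L.
This is a contradiction; hence L is not regular.

a^{q(1+k)}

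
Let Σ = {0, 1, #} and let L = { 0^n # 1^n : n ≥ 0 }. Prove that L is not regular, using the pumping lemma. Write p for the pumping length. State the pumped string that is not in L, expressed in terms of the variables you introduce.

Suppose for contradiction that L is regular, and let p be the pumping length.
Take w = 0^p # 1^p ∈ L with |w| = 2p+1 ≥ p.
By the pumping lemma, w = xyz with |xy| ≤ p and y is nonempty.
Since the first p symbols of w are all 0's and |xy| ≤ p, y lies entirely in the leading 0-block: y = 0^k for some k with 1 ≤ k ≤ p.
Pump with i = 2: xy^2z = 0^{p+k} # 1^p, which would require p+k = p. But k ≥ 1, so xy^2z ∉ L.
This contradicts the pumping lemma, so L is not regular.

0^{p+k} # 1^p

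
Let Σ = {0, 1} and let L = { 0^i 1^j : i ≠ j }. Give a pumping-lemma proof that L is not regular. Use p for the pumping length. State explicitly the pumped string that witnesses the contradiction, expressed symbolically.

Suppose for contradiction that L is regular, and let p be the pumping length.
Choose w = 0^p 1^{p+p!}. Since p ≠ p+p!, w ∈ L; and |w| ≥ p.
The pumping lemma gives a decomposition w = xyz where |xy| ≤ p and y is nonempty.
Since the first p symbols of w are all 0's and |xy| ≤ p, y lies entirely in the leading 0-block: y = 0^k for some k with 1 ≤ k ≤ p.
Since 1 ≤ k ≤ p, k divides p!; set t = 1 + p!/k. Then xy^t z has p + (p!/k)·k = p + p! copies of 0. Now the 0-count equals the 1-count, so i ≠ j fails. So xy^t z = 0^{p+p!} 1^{p+p!} ∉ L.
This is a contradiction; hence L is not regular.

0^{p+p!} 1^{p+p!}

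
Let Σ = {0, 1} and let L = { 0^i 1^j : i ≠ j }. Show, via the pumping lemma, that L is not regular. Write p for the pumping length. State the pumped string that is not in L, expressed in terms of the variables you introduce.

0^{p+p!} 1^{p+p!}

Toward a contradiction, assume L is regular with pumping length p.
Choose w = 0^p 1^{p+p!}. Since p ≠ p+p!, w ∈ L; and |w| ≥ p.
The pumping lemma gives a decomposition w = xyz where |xy| ≤ p and |y| > 0.
Because |xy| ≤ p and w begins with p copies of 0, we have y = 0^k with 1 ≤ k ≤ p.
Since 1 ≤ k ≤ p, k divides p!; set t = 1 + p!/k. Then xy^t z has p + (p!/k)·k = p + p! copies of 0. Now the 0-count equals the 1-count, so i ≠ j fails. So xy^t z = 0^{p+p!} 1^{p+p!} ∉ L.
This is a contradiction; hence L is not regular.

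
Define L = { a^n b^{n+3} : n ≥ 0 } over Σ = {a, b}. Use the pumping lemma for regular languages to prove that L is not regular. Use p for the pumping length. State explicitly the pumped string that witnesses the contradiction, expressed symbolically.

a^{p+k} b^{p+3}

Assume L is regular; let p be its pumping constant.
Choose w = a^p b^{p+3}, which is in L with |w| = 2p+3 ≥ p.
Write w = xyz as guaranteed by the lemma, with |xy| ≤ p and |y| ≥ 1.
Because |xy| ≤ p and w begins with p copies of a, we have y = a^k with 1 ≤ k ≤ p.
Pump with i = 2: xy^2z = a^{p+k} b^{p+3}. For this to lie in L we would need p+3 = (p+k)+3, which forces k = 0. But k ≥ 1, so xy^2z ∉ L.
This contradicts the pumping lemma, so L is not regular.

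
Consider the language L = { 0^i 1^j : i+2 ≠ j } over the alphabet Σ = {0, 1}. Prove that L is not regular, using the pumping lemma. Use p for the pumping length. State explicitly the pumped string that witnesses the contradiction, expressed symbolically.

0^{p+p!} 1^{p+p!+2}

Toward a contradiction, assume L is regular with pumping length p.
Choose w = 0^p 1^{p+p!+2}. Since p ≠ (p+p!+2)-2 = p+p!, w ∈ L; and |w| ≥ p.
Write w = xyz as guaranteed by the lemma, with |xy| ≤ p and y is nonempty.
Since the first p symbols of w are all 0's and |xy| ≤ p, y lies entirely in the leading 0-block: y = 0^k for some k with 1 ≤ k ≤ p.
Since 1 ≤ k ≤ p, k divides p!; set t = 1 + p!/k. Then xy^t z has p + (p!/k)·k = p + p! copies of 0. Now the 0-count is p+p! and (1-count)-2 = (p+p!+2)-2 = p+p!, so i+2 ≠ j fails. So xy^t z = 0^{p+p!} 1^{p+p!+2} ∉ L.
Contradiction. Therefore L is not regular.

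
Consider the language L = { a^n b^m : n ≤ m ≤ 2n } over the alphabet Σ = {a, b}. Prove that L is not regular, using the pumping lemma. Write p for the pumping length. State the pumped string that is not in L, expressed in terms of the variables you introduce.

Suppose for contradiction that L is regular, and let p be the pumping length.
Take w = a^p b^p ∈ L (since p ≤ p ≤ 2p), with |w| = 2p ≥ p.
Write w = xyz as guaranteed by the lemma, with |xy| ≤ p and y is nonempty.
The first p characters of w are a's, so xy (and hence y) consists only of a's. Write y = a^k, 1 ≤ k ≤ p.
Pump with i = 2: xy^2z = a^{p+k} b^p. Now n = p+k > p = m, so the condition n ≤ m fails. Thus xy^2z ∉ L.
This is a contradiction; hence L is not regular.

a^{p+k} b^p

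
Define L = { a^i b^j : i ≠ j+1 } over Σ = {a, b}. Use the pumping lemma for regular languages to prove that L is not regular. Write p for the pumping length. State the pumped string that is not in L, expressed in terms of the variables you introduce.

Suppose for contradiction that L is regular, and let p be the pumping length.
Choose w = a^p b^{p+p!-1}. Since p ≠ (p+p!-1)+1 = p+p!, w ∈ L; and |w| ≥ p.
The pumping lemma gives a decomposition w = xyz where |xy| ≤ p and |y| ≥ 1.
The first p characters of w are a's, so xy (and hence y) consists only of a's. Write y = a^k, 1 ≤ k ≤ p.
Since 1 ≤ k ≤ p, k divides p!; set t = 1 + p!/k. Then xy^t z has p + (p!/k)·k = p + p! copies of a. Now the a-count is p+p! and (b-count)+1 = (p+p!-1)+1 = p+p!, so i ≠ j+1 fails. So xy^t z = a^{p+p!} b^{p+p!-1} ∉ L.
This is a contradiction; hence L is not regular.

a^{p+p!} b^{p+p!-1}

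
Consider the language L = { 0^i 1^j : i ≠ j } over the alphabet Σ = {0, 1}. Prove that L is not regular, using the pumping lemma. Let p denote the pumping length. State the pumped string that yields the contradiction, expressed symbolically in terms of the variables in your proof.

0^{p+p!} 1^{p+p!}

Toward a contradiction, assume L is regular with pumping length p.
Choose w = 0^p 1^{p+p!}. Since p ≠ p+p!, w ∈ L; and |w| ≥ p.
Write w = xyz as guaranteed by the lemma, with |xy| ≤ p and |y| > 0.
Because |xy| ≤ p and w begins with p copies of 0, we have y = 0^k with 1 ≤ k ≤ p.
Since 1 ≤ k ≤ p, k divides p!; set t = 1 + p!/k. Then xy^t z has p + (p!/k)·k = p + p! copies of 0. Now the 0-count equals the 1-count, so i ≠ j fails. So xy^t z = 0^{p+p!} 1^{p+p!} ∉ L.
Contradiction. Therefore L is not regular.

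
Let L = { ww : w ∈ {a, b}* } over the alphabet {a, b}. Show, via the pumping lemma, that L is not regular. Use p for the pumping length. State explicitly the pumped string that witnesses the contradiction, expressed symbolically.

a^{p+k} b^p a^p b^p

Assume L is regular. Let p be the pumping length given by the pumping lemma.
Take w = a^p b^p a^p b^p = uu where u = a^pb^p; then w ∈ L and |w| = 4p ≥ p.
The pumping lemma gives a decomposition w = xyz where |xy| ≤ p and |y| ≥ 1.
Because |xy| ≤ p and w begins with p copies of a, we have y = a^k with 1 ≤ k ≤ p.
Pump with i = 2: xy^2z = a^{p+k} b^p a^p b^p, of length 4p+k. Suppose this equals vv. The string starts with a and ends with b, so v does too; thus the boundary between the two copies of v is a b→a transition. There is exactly one such transition, at position 2p+k, so |v| = 2p+k and |vv| = 4p+2k ≠ 4p+k since k ≥ 1. So xy^2z ∉ L.
Contradiction. Therefore L is not regular.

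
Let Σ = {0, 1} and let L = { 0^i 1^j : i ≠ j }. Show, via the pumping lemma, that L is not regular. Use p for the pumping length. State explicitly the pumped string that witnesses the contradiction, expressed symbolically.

Toward a contradiction, assume L is regular with pumping length p.
Choose w = 0^p 1^{p+p!}. Since p ≠ p+p!, w ∈ L; and |w| ≥ p.
By the pumping lemma, w = xyz with |xy| ≤ p and y is nonempty.
The first p characters of w are 0's, so xy (and hence y) consists only of 0's. Write y = 0^k, 1 ≤ k ≤ p.
Since 1 ≤ k ≤ p, k divides p!; set t = 1 + p!/k. Then xy^t z has p + (p!/k)·k = p + p! copies of 0. Now the 0-count equals the 1-count, so i ≠ j fails. So xy^t z = 0^{p+p!} 1^{p+p!} ∉ L.
Contradiction. Therefore L is not regular.

0^{p+p!} 1^{p+p!}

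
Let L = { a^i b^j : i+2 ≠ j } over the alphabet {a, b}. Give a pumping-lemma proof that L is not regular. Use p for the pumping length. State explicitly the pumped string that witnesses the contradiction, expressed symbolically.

a^{p+p!} b^{p+p!+2}

Suppose for contradiction that L is regular, and let p be the pumping length.
Choose w = a^p b^{p+p!+2}. Since p ≠ (p+p!+2)-2 = p+p!, w ∈ L; and |w| ≥ p.
By the pumping lemma, w = xyz with |xy| ≤ p and y is nonempty.
The first p characters of w are a's, so xy (and hence y) consists only of a's. Write y = a^k, 1 ≤ k ≤ p.
Since 1 ≤ k ≤ p, k divides p!; set t = 1 + p!/k. Then xy^t z has p + (p!/k)·k = p + p! copies of a. Now the a-count is p+p! and (b-count)-2 = (p+p!+2)-2 = p+p!, so i+2 ≠ j fails. So xy^t z = a^{p+p!} b^{p+p!+2} ∉ L.
This contradicts the pumping lemma, so L is not regular.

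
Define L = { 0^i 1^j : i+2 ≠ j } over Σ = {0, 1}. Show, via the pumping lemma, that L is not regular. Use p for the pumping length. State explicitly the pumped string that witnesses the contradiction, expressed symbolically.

0^{p+p!} 1^{p+p!+2}

Assume L is regular. Let p be the pumping length given by the pumping lemma.
Choose w = 0^p 1^{p+p!+2}. Since p ≠ (p+p!+2)-2 = p+p!, w ∈ L; and |w| ≥ p.
By the pumping lemma, w = xyz with |xy| ≤ p and |y| > 0.
Because |xy| ≤ p and w begins with p copies of 0, we have y = 0^k with 1 ≤ k ≤ p.
Since 1 ≤ k ≤ p, k divides p!; set t = 1 + p!/k. Then xy^t z has p + (p!/k)·k = p + p! copies of 0. Now the 0-count is p+p! and (1-count)-2 = (p+p!+2)-2 = p+p!, so i+2 ≠ j fails. So xy^t z = 0^{p+p!} 1^{p+p!+2} ∉ L.
This is a contradiction; hence L is not regular.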